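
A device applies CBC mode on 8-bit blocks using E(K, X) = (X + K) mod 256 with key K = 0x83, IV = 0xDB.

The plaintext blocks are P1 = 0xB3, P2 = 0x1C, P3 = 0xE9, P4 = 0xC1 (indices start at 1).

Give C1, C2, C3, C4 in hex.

C1 = 0xEB, C2 = 0x7A, C3 = 0x16, C4 = 0x5A

CBC encryption: C_i = E(K, P_i ⊕ C_{i−1}), with C_{0} = IV.
C1: P1 ⊕ 0xDB = 0x68; E(K, 0x68) = 0xEB.
C2: P2 ⊕ 0xEB = 0xF7; E(K, 0xF7) = 0x7A.
C3: P3 ⊕ 0x7A = 0x93; E(K, 0x93) = 0x16.
C4: P4 ⊕ 0x16 = 0xD7; E(K, 0xD7) = 0x5A.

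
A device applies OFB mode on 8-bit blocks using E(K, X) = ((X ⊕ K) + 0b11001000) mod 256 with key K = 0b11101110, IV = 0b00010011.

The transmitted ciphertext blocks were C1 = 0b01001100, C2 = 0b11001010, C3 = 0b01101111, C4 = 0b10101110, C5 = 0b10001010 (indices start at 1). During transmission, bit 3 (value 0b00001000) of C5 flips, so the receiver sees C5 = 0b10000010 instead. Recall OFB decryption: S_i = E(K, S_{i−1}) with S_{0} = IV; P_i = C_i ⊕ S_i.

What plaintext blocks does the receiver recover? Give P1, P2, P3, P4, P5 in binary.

P1 = 0b10001001, P2 = 0b00111001, P3 = 0b10001010, P4 = 0b01111101, P5 = 0b10000111

Only C5 changed, to 0b10000010. In OFB, a change in C_i flips the same bit in P_i only; the keystream is unaffected. Decrypting the received ciphertext:
P1: S = E(K, 0b00010011) = 0b11000101; 0b01001100 ⊕ 0b11000101 = 0b10001001.
P2: S = E(K, 0b11000101) = 0b11110011; 0b11001010 ⊕ 0b11110011 = 0b00111001.
P3: S = E(K, 0b11110011) = 0b11100101; 0b01101111 ⊕ 0b11100101 = 0b10001010.
P4: S = E(K, 0b11100101) = 0b11010011; 0b10101110 ⊕ 0b11010011 = 0b01111101.
P5: S = E(K, 0b11010011) = 0b00000101; 0b10000010 ⊕ 0b00000101 = 0b10000111.
Blocks that differ from the original plaintext: P5.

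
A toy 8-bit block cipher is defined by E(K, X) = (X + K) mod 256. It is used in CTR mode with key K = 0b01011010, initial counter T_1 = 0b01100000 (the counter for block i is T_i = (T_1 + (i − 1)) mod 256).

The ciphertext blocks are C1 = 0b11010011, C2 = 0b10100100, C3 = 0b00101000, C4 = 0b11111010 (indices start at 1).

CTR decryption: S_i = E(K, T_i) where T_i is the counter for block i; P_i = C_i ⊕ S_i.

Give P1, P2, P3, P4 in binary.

P1: T = 0b01100000, S = E(K, T) = 0b10111010; 0b11010011 ⊕ 0b10111010 = 0b01101001.
P2: T = 0b01100001, S = E(K, T) = 0b10111011; 0b10100100 ⊕ 0b10111011 = 0b00011111.
P3: T = 0b01100010, S = E(K, T) = 0b10111100; 0b00101000 ⊕ 0b10111100 = 0b10010100.
P4: T = 0b01100011, S = E(K, T) = 0b10111101; 0b11111010 ⊕ 0b10111101 = 0b01000111.

P1 = 0b01101001, P2 = 0b00011111, P3 = 0b10010100, P4 = 0b01000111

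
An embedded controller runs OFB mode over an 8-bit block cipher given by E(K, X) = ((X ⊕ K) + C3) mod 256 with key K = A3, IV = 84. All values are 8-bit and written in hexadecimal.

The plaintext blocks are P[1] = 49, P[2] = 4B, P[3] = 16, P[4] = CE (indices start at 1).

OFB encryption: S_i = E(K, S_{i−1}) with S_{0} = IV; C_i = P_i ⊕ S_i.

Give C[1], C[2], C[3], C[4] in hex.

C[1]: S = E(K, 84) = EA; 49 ⊕ EA = A3.
C[2]: S = E(K, EA) = 0C; 4B ⊕ 0C = 47.
C[3]: S = E(K, 0C) = 72; 16 ⊕ 72 = 64.
C[4]: S = E(K, 72) = 94; CE ⊕ 94 = 5A.

C[1] = A3, C[2] = 47, C[3] = 64, C[4] = 5A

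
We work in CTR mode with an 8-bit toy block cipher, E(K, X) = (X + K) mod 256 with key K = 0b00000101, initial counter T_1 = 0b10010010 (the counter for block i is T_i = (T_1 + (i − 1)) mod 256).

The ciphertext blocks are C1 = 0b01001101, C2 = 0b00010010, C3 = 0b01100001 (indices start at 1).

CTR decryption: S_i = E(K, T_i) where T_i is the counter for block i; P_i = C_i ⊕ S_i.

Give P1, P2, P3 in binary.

P1 = 0b11011010, P2 = 0b10001010, P3 = 0b11111000

P1: T = 0b10010010, S = E(K, T) = 0b10010111; 0b01001101 ⊕ 0b10010111 = 0b11011010.
P2: T = 0b10010011, S = E(K, T) = 0b10011000; 0b00010010 ⊕ 0b10011000 = 0b10001010.
P3: T = 0b10010100, S = E(K, T) = 0b10011001; 0b01100001 ⊕ 0b10011001 = 0b11111000.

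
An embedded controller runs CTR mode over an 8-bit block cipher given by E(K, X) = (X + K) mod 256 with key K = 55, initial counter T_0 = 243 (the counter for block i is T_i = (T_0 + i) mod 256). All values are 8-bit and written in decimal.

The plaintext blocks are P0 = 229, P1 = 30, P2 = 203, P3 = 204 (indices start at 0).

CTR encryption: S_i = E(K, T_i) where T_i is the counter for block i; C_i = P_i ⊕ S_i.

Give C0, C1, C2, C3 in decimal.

C0 = 207, C1 = 53, C2 = 231, C3 = 225

C0: T = 243, S = E(K, T) = 42; 229 ⊕ 42 = 207.
C1: T = 244, S = E(K, T) = 43; 30 ⊕ 43 = 53.
C2: T = 245, S = E(K, T) = 44; 203 ⊕ 44 = 231.
C3: T = 246, S = E(K, T) = 45; 204 ⊕ 45 = 225.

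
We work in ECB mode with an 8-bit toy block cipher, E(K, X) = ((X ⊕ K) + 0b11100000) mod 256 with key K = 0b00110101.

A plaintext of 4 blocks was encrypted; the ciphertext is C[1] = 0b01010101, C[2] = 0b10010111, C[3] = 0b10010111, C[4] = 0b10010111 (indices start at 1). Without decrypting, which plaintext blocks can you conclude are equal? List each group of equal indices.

P[2] = P[3] = P[4]

ECB encrypts each block independently with the same key, so equal ciphertext blocks imply equal plaintext blocks.
C[2] = C[3] = C[4] = 0b10010111, so P[2] = P[3] = P[4].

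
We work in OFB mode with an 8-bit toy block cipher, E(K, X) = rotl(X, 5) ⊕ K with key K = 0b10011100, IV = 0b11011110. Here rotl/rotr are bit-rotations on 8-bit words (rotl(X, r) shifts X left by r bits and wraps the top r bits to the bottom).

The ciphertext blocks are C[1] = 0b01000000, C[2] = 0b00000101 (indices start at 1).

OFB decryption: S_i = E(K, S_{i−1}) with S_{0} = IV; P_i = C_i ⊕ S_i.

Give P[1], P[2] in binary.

P[1] = 0b00000111, P[2] = 0b01110001

P[1]: S = E(K, 0b11011110) = 0b01000111; 0b01000000 ⊕ 0b01000111 = 0b00000111.
P[2]: S = E(K, 0b01000111) = 0b01110100; 0b00000101 ⊕ 0b01110100 = 0b01110001.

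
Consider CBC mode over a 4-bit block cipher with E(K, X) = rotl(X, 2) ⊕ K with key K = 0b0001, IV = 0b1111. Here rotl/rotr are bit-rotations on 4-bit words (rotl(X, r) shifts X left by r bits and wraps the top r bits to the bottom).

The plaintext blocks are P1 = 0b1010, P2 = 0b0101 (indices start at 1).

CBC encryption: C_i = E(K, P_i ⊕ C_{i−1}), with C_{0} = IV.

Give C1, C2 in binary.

C1: P1 ⊕ 0b1111 = 0b0101; E(K, 0b0101) = 0b0100.
C2: P2 ⊕ 0b0100 = 0b0001; E(K, 0b0001) = 0b0101.

C1 = 0b0100, C2 = 0b0101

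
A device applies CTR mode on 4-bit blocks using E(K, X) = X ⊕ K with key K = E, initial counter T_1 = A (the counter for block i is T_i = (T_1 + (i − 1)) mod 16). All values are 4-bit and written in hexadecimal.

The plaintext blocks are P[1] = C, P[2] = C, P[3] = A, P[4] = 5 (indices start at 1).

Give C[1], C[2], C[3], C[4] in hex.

CTR encryption: S_i = E(K, T_i) where T_i is the counter for block i; C_i = P_i ⊕ S_i.
C[1]: T = A, S = E(K, T) = 4; C ⊕ 4 = 8.
C[2]: T = B, S = E(K, T) = 5; C ⊕ 5 = 9.
C[3]: T = C, S = E(K, T) = 2; A ⊕ 2 = 8.
C[4]: T = D, S = E(K, T) = 3; 5 ⊕ 3 = 6.

C[1] = 8, C[2] = 9, C[3] = 8, C[4] = 6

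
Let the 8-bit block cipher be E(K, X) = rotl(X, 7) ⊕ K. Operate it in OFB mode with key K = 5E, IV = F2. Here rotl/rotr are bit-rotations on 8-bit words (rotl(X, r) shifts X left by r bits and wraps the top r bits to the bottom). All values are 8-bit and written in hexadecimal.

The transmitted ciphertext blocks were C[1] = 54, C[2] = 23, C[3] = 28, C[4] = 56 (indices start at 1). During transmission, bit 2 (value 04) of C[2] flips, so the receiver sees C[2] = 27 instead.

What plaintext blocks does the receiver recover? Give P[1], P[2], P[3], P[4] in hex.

P[1] = 73, P[2] = EA, P[3] = 90, P[4] = 54

OFB decryption: S_i = E(K, S_{i−1}) with S_{0} = IV; P_i = C_i ⊕ S_i.
Only C[2] changed, to 27. In OFB, a change in C_i flips the same bit in P_i only; the keystream is unaffected. Decrypting the received ciphertext:
P[1]: S = E(K, F2) = 27; 54 ⊕ 27 = 73.
P[2]: S = E(K, 27) = CD; 27 ⊕ CD = EA.
P[3]: S = E(K, CD) = B8; 28 ⊕ B8 = 90.
P[4]: S = E(K, B8) = 02; 56 ⊕ 02 = 54.
Blocks that differ from the original plaintext: P[2].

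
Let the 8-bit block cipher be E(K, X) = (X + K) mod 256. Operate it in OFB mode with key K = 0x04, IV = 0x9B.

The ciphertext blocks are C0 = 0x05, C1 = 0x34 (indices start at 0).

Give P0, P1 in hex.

P0 = 0x9A, P1 = 0x97

OFB decryption: S_i = E(K, S_{i−1}) with S_{−1} = IV; P_i = C_i ⊕ S_i.
P0: S = E(K, 0x9B) = 0x9F; 0x05 ⊕ 0x9F = 0x9A.
P1: S = E(K, 0x9F) = 0xA3; 0x34 ⊕ 0xA3 = 0x97.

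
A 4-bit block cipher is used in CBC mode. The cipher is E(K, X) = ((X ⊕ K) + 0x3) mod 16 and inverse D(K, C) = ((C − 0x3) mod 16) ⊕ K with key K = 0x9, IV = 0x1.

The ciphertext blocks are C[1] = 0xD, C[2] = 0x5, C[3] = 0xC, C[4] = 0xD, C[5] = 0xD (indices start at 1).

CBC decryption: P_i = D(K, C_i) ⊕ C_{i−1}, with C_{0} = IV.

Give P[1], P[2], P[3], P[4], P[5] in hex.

P[1]: D(K, 0xD) = 0x3; 0x3 ⊕ 0x1 = 0x2.
P[2]: D(K, 0x5) = 0xB; 0xB ⊕ 0xD = 0x6.
P[3]: D(K, 0xC) = 0x0; 0x0 ⊕ 0x5 = 0x5.
P[4]: D(K, 0xD) = 0x3; 0x3 ⊕ 0xC = 0xF.
P[5]: D(K, 0xD) = 0x3; 0x3 ⊕ 0xD = 0xE.

P[1] = 0x2, P[2] = 0x6, P[3] = 0x5, P[4] = 0xF, P[5] = 0xE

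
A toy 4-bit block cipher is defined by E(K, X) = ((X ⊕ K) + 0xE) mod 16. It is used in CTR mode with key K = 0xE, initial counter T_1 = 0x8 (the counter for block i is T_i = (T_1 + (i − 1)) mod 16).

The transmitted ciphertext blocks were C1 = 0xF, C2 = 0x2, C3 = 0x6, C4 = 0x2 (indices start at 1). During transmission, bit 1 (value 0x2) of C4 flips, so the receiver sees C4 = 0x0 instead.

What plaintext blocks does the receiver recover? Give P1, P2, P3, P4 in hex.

CTR decryption: S_i = E(K, T_i) where T_i is the counter for block i; P_i = C_i ⊕ S_i.
Only C4 changed, to 0x0. In CTR, a change in C_i flips the same bit in P_i only; the keystream is unaffected. Decrypting the received ciphertext:
P1: T = 0x8, S = E(K, T) = 0x4; 0xF ⊕ 0x4 = 0xB.
P2: T = 0x9, S = E(K, T) = 0x5; 0x2 ⊕ 0x5 = 0x7.
P3: T = 0xA, S = E(K, T) = 0x2; 0x6 ⊕ 0x2 = 0x4.
P4: T = 0xB, S = E(K, T) = 0x3; 0x0 ⊕ 0x3 = 0x3.
Blocks that differ from the original plaintext: P4.

P1 = 0xB, P2 = 0x7, P3 = 0x4, P4 = 0x3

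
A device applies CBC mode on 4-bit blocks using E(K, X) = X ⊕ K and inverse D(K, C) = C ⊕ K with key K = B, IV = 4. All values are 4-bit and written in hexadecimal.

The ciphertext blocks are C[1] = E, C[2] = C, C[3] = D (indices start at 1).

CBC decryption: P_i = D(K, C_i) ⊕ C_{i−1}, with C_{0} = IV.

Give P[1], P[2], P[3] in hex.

P[1]: D(K, E) = 5; 5 ⊕ 4 = 1.
P[2]: D(K, C) = 7; 7 ⊕ E = 9.
P[3]: D(K, D) = 6; 6 ⊕ C = A.

P[1] = 1, P[2] = 9, P[3] = A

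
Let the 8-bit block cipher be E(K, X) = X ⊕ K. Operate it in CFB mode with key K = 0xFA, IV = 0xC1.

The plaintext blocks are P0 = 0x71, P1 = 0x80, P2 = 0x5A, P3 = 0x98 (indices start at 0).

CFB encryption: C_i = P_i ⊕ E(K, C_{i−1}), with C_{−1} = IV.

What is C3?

C0: E(K, 0xC1) = 0x3B; 0x71 ⊕ 0x3B = 0x4A.
C1: E(K, 0x4A) = 0xB0; 0x80 ⊕ 0xB0 = 0x30.
C2: E(K, 0x30) = 0xCA; 0x5A ⊕ 0xCA = 0x90.
C3: E(K, 0x90) = 0x6A; 0x98 ⊕ 0x6A = 0xF2.

C3 = 0xF2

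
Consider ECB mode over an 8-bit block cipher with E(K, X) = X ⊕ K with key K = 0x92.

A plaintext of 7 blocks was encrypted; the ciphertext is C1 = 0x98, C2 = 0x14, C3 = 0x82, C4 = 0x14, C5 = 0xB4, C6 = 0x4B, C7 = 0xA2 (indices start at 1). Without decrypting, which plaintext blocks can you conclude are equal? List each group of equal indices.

P2 = P4

ECB encrypts each block independently with the same key, so equal ciphertext blocks imply equal plaintext blocks.
C2 = C4 = 0x14, so P2 = P4.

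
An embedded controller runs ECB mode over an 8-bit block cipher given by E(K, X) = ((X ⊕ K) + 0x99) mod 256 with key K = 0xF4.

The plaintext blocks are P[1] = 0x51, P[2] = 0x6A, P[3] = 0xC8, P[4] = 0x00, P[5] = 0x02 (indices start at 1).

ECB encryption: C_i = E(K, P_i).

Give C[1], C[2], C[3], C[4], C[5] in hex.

C[1]: E(K, 0x51) = 0x3E.
C[2]: E(K, 0x6A) = 0x37.
C[3]: E(K, 0xC8) = 0xD5.
C[4]: E(K, 0x00) = 0x8D.
C[5]: E(K, 0x02) = 0x8F.

C[1] = 0x3E, C[2] = 0x37, C[3] = 0xD5, C[4] = 0x8D, C[5] = 0x8F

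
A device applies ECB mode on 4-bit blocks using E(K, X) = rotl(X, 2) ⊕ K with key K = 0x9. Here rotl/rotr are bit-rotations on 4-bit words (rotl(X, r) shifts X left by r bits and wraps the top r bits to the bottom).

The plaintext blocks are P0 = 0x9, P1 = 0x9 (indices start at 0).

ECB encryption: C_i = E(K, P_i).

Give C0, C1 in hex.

C0: E(K, 0x9) = 0xF.
C1: E(K, 0x9) = 0xF.

C0 = 0xF, C1 = 0xF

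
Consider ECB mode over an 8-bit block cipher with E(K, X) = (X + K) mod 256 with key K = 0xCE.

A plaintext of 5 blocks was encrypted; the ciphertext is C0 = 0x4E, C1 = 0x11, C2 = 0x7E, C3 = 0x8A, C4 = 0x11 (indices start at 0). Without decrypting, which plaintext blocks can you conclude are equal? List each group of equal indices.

P1 = P4

ECB encrypts each block independently with the same key, so equal ciphertext blocks imply equal plaintext blocks.
C1 = C4 = 0x11, so P1 = P4.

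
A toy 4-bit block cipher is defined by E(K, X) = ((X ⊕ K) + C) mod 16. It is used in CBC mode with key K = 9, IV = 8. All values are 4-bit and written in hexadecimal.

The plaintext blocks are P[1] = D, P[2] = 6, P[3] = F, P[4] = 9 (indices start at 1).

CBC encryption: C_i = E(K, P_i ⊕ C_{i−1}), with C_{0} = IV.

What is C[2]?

C[1]: P[1] ⊕ 8 = 5; E(K, 5) = 8.
C[2]: P[2] ⊕ 8 = E; E(K, E) = 3.

C[2] = 3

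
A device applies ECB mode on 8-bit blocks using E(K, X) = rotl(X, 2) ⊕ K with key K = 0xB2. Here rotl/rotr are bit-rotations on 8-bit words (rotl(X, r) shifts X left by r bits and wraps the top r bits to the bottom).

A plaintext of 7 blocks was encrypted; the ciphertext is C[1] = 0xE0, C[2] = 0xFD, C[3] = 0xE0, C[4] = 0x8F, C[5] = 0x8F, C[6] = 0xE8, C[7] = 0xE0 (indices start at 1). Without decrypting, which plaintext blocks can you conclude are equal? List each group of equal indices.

ECB encrypts each block independently with the same key, so equal ciphertext blocks imply equal plaintext blocks.
C[1] = C[3] = C[7] = 0xE0, so P[1] = P[3] = P[7].
C[4] = C[5] = 0x8F, so P[4] = P[5].

P[1] = P[3] = P[7]; P[4] = P[5]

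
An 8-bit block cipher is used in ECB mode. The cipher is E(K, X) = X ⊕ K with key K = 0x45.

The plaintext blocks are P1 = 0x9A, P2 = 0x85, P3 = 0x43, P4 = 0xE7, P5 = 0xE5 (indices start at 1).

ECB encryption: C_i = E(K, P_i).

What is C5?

C5: E(K, 0xE5) = 0xA0.

C5 = 0xA0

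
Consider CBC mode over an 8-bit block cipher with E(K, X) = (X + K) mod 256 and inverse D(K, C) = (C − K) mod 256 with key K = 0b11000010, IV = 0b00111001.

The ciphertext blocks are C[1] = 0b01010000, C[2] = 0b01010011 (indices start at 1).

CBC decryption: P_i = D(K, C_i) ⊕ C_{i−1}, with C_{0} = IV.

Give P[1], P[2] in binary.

P[1]: D(K, 0b01010000) = 0b10001110; 0b10001110 ⊕ 0b00111001 = 0b10110111.
P[2]: D(K, 0b01010011) = 0b10010001; 0b10010001 ⊕ 0b01010000 = 0b11000001.

P[1] = 0b10110111, P[2] = 0b11000001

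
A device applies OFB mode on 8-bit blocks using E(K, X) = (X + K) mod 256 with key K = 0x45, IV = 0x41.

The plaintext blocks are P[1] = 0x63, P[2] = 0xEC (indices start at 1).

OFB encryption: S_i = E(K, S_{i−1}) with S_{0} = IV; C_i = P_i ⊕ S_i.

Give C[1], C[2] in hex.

C[1] = 0xE5, C[2] = 0x27

C[1]: S = E(K, 0x41) = 0x86; 0x63 ⊕ 0x86 = 0xE5.
C[2]: S = E(K, 0x86) = 0xCB; 0xEC ⊕ 0xCB = 0x27.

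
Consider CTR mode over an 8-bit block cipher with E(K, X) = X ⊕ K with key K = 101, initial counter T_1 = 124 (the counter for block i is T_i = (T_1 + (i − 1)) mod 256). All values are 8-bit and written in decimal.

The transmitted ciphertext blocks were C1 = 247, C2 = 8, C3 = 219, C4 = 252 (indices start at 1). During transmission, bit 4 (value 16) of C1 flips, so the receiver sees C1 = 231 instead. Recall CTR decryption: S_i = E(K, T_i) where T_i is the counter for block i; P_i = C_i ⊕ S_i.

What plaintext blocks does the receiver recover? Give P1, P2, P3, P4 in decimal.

P1 = 254, P2 = 16, P3 = 192, P4 = 230

Only C1 changed, to 231. In CTR, a change in C_i flips the same bit in P_i only; the keystream is unaffected. Decrypting the received ciphertext:
P1: T = 124, S = E(K, T) = 25; 231 ⊕ 25 = 254.
P2: T = 125, S = E(K, T) = 24; 8 ⊕ 24 = 16.
P3: T = 126, S = E(K, T) = 27; 219 ⊕ 27 = 192.
P4: T = 127, S = E(K, T) = 26; 252 ⊕ 26 = 230.
Blocks that differ from the original plaintext: P1.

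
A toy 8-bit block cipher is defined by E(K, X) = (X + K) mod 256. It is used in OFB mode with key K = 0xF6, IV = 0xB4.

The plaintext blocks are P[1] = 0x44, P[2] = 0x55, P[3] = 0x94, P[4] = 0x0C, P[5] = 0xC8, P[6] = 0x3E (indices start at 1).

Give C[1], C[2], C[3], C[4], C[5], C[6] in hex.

OFB encryption: S_i = E(K, S_{i−1}) with S_{0} = IV; C_i = P_i ⊕ S_i.
C[1]: S = E(K, 0xB4) = 0xAA; 0x44 ⊕ 0xAA = 0xEE.
C[2]: S = E(K, 0xAA) = 0xA0; 0x55 ⊕ 0xA0 = 0xF5.
C[3]: S = E(K, 0xA0) = 0x96; 0x94 ⊕ 0x96 = 0x02.
C[4]: S = E(K, 0x96) = 0x8C; 0x0C ⊕ 0x8C = 0x80.
C[5]: S = E(K, 0x8C) = 0x82; 0xC8 ⊕ 0x82 = 0x4A.
C[6]: S = E(K, 0x82) = 0x78; 0x3E ⊕ 0x78 = 0x46.

C[1] = 0xEE, C[2] = 0xF5, C[3] = 0x02, C[4] = 0x80, C[5] = 0x4A, C[6] = 0x46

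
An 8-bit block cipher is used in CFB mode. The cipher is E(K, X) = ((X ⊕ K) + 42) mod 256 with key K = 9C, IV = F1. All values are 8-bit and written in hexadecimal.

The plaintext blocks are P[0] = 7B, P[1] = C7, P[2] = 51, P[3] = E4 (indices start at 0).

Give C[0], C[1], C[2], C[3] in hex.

C[0] = D4, C[1] = 4D, C[2] = 42, C[3] = C4

CFB encryption: C_i = P_i ⊕ E(K, C_{i−1}), with C_{−1} = IV.
C[0]: E(K, F1) = AF; 7B ⊕ AF = D4.
C[1]: E(K, D4) = 8A; C7 ⊕ 8A = 4D.
C[2]: E(K, 4D) = 13; 51 ⊕ 13 = 42.
C[3]: E(K, 42) = 20; E4 ⊕ 20 = C4.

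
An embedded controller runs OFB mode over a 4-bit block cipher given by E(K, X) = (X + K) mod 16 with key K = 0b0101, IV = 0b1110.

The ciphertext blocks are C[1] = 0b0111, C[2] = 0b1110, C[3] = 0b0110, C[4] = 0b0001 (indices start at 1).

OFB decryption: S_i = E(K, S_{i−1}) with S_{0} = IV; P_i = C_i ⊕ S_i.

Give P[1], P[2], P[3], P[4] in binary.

P[1]: S = E(K, 0b1110) = 0b0011; 0b0111 ⊕ 0b0011 = 0b0100.
P[2]: S = E(K, 0b0011) = 0b1000; 0b1110 ⊕ 0b1000 = 0b0110.
P[3]: S = E(K, 0b1000) = 0b1101; 0b0110 ⊕ 0b1101 = 0b1011.
P[4]: S = E(K, 0b1101) = 0b0010; 0b0001 ⊕ 0b0010 = 0b0011.

P[1] = 0b0100, P[2] = 0b0110, P[3] = 0b1011, P[4] = 0b0011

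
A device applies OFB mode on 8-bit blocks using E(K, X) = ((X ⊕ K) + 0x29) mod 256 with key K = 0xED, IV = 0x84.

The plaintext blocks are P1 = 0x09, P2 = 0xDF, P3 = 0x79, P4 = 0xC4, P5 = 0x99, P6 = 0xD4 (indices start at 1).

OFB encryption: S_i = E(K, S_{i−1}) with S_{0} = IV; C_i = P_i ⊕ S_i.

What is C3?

C1: S = E(K, 0x84) = 0x92; 0x09 ⊕ 0x92 = 0x9B.
C2: S = E(K, 0x92) = 0xA8; 0xDF ⊕ 0xA8 = 0x77.
C3: S = E(K, 0xA8) = 0x6E; 0x79 ⊕ 0x6E = 0x17.

C3 = 0x17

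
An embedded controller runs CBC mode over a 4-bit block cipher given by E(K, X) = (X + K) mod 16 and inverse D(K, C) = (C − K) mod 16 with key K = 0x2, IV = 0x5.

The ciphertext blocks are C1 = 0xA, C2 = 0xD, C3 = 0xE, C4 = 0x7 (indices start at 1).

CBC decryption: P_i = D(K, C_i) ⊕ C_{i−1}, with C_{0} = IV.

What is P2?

P2 = 0x1

P2: D(K, 0xD) = 0xB; 0xB ⊕ 0xA = 0x1.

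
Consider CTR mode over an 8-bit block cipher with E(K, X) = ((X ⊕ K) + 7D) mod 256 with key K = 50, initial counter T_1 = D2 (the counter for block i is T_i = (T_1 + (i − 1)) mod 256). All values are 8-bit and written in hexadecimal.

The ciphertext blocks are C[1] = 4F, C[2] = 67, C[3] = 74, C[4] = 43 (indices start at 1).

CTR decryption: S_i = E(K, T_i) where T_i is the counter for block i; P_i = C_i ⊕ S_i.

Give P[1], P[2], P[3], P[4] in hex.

P[1]: T = D2, S = E(K, T) = FF; 4F ⊕ FF = B0.
P[2]: T = D3, S = E(K, T) = 00; 67 ⊕ 00 = 67.
P[3]: T = D4, S = E(K, T) = 01; 74 ⊕ 01 = 75.
P[4]: T = D5, S = E(K, T) = 02; 43 ⊕ 02 = 41.

P[1] = B0, P[2] = 67, P[3] = 75, P[4] = 41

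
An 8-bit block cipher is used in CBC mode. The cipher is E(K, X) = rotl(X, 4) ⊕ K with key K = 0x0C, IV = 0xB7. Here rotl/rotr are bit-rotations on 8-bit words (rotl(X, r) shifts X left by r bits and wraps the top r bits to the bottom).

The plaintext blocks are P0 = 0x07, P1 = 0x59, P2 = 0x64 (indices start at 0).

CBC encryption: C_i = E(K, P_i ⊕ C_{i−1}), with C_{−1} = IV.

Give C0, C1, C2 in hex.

C0: P0 ⊕ 0xB7 = 0xB0; E(K, 0xB0) = 0x07.
C1: P1 ⊕ 0x07 = 0x5E; E(K, 0x5E) = 0xE9.
C2: P2 ⊕ 0xE9 = 0x8D; E(K, 0x8D) = 0xD4.

C0 = 0x07, C1 = 0xE9, C2 = 0xD4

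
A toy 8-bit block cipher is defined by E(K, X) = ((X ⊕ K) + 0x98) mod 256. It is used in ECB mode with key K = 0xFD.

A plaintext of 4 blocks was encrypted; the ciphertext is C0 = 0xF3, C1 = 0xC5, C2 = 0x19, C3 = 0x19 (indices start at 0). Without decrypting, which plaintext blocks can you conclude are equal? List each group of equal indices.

P2 = P3

ECB encrypts each block independently with the same key, so equal ciphertext blocks imply equal plaintext blocks.
C2 = C3 = 0x19, so P2 = P3.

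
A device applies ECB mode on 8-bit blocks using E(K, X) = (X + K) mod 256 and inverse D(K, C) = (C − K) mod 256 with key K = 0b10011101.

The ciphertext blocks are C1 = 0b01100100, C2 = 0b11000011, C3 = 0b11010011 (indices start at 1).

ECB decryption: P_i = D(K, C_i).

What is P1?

P1 = 0b11000111

P1: D(K, 0b01100100) = 0b11000111.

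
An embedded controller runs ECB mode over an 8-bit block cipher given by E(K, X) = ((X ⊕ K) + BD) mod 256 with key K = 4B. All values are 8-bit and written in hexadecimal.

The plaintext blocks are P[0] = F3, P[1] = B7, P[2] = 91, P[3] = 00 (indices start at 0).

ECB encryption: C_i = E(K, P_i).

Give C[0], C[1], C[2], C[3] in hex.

C[0]: E(K, F3) = 75.
C[1]: E(K, B7) = B9.
C[2]: E(K, 91) = 97.
C[3]: E(K, 00) = 08.

C[0] = 75, C[1] = B9, C[2] = 97, C[3] = 08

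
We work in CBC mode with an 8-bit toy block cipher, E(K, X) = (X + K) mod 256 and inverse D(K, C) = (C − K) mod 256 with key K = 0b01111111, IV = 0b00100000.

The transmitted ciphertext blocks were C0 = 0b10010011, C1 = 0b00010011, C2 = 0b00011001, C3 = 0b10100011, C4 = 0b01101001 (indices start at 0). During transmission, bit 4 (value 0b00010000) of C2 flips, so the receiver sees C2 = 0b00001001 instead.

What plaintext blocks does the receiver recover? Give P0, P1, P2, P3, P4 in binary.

CBC decryption: P_i = D(K, C_i) ⊕ C_{i−1}, with C_{−1} = IV.
Only C2 changed, to 0b00001001. In CBC, a change in C_i garbles P_i and flips the same bit in P_{i+1}. Decrypting the received ciphertext:
P0: D(K, 0b10010011) = 0b00010100; 0b00010100 ⊕ 0b00100000 = 0b00110100.
P1: D(K, 0b00010011) = 0b10010100; 0b10010100 ⊕ 0b10010011 = 0b00000111.
P2: D(K, 0b00001001) = 0b10001010; 0b10001010 ⊕ 0b00010011 = 0b10011001.
P3: D(K, 0b10100011) = 0b00100100; 0b00100100 ⊕ 0b00001001 = 0b00101101.
P4: D(K, 0b01101001) = 0b11101010; 0b11101010 ⊕ 0b10100011 = 0b01001001.
Blocks that differ from the original plaintext: P2, P3.

P0 = 0b00110100, P1 = 0b00000111, P2 = 0b10011001, P3 = 0b00101101, P4 = 0b01001001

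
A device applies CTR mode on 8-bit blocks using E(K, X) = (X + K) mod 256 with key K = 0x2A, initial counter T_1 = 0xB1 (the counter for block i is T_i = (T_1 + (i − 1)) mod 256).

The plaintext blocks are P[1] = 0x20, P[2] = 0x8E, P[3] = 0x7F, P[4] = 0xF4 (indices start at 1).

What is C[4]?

CTR encryption: S_i = E(K, T_i) where T_i is the counter for block i; C_i = P_i ⊕ S_i.
C[1]: T = 0xB1, S = E(K, T) = 0xDB; 0x20 ⊕ 0xDB = 0xFB.
C[2]: T = 0xB2, S = E(K, T) = 0xDC; 0x8E ⊕ 0xDC = 0x52.
C[3]: T = 0xB3, S = E(K, T) = 0xDD; 0x7F ⊕ 0xDD = 0xA2.
C[4]: T = 0xB4, S = E(K, T) = 0xDE; 0xF4 ⊕ 0xDE = 0x2A.

C[4] = 0x2A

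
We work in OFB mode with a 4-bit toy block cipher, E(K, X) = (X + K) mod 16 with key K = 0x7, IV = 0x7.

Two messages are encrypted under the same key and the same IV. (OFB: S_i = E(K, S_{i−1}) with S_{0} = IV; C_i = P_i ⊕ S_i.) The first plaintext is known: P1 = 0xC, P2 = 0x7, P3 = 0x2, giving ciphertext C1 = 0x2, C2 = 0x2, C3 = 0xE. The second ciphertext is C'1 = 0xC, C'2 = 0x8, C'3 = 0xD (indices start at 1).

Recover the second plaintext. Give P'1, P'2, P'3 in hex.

P'1 = 0x2, P'2 = 0xD, P'3 = 0x1

In OFB with a reused IV, both messages share the same keystream S_i, so C_i ⊕ C'_i = P_i ⊕ P'_i and thus P'_i = P_i ⊕ C_i ⊕ C'_i.
P'1: 0xC ⊕ 0x2 ⊕ 0xC = 0x2.
P'2: 0x7 ⊕ 0x2 ⊕ 0x8 = 0xD.
P'3: 0x2 ⊕ 0xE ⊕ 0xD = 0x1.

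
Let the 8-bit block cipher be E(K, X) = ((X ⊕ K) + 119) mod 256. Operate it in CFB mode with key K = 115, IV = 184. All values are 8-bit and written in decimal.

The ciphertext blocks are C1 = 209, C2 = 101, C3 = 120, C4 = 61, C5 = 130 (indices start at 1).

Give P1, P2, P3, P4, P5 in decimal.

CFB decryption: P_i = C_i ⊕ E(K, C_{i−1}), with C_{0} = IV.
P1: E(K, 184) = 66; 209 ⊕ 66 = 147.
P2: E(K, 209) = 25; 101 ⊕ 25 = 124.
P3: E(K, 101) = 141; 120 ⊕ 141 = 245.
P4: E(K, 120) = 130; 61 ⊕ 130 = 191.
P5: E(K, 61) = 197; 130 ⊕ 197 = 71.

P1 = 147, P2 = 124, P3 = 245, P4 = 191, P5 = 71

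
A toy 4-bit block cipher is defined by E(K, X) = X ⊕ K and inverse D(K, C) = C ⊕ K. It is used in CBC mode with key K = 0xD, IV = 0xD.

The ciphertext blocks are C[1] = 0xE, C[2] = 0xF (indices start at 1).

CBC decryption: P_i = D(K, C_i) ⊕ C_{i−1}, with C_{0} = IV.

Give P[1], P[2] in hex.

P[1]: D(K, 0xE) = 0x3; 0x3 ⊕ 0xD = 0xE.
P[2]: D(K, 0xF) = 0x2; 0x2 ⊕ 0xE = 0xC.

P[1] = 0xE, P[2] = 0xC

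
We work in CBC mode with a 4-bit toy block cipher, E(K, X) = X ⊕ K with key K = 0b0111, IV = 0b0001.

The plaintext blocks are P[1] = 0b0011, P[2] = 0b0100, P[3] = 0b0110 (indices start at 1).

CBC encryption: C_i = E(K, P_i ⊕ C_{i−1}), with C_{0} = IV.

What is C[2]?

C[1]: P[1] ⊕ 0b0001 = 0b0010; E(K, 0b0010) = 0b0101.
C[2]: P[2] ⊕ 0b0101 = 0b0001; E(K, 0b0001) = 0b0110.

C[2] = 0b0110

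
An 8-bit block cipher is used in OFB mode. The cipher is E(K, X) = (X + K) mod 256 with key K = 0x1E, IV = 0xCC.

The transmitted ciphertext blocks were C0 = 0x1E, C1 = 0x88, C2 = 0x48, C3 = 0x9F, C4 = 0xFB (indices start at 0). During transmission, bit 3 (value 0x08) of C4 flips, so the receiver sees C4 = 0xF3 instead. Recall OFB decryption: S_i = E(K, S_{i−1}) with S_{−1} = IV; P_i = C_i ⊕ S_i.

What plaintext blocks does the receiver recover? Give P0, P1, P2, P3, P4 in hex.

P0 = 0xF4, P1 = 0x80, P2 = 0x6E, P3 = 0xDB, P4 = 0x91

Only C4 changed, to 0xF3. In OFB, a change in C_i flips the same bit in P_i only; the keystream is unaffected. Decrypting the received ciphertext:
P0: S = E(K, 0xCC) = 0xEA; 0x1E ⊕ 0xEA = 0xF4.
P1: S = E(K, 0xEA) = 0x08; 0x88 ⊕ 0x08 = 0x80.
P2: S = E(K, 0x08) = 0x26; 0x48 ⊕ 0x26 = 0x6E.
P3: S = E(K, 0x26) = 0x44; 0x9F ⊕ 0x44 = 0xDB.
P4: S = E(K, 0x44) = 0x62; 0xF3 ⊕ 0x62 = 0x91.
Blocks that differ from the original plaintext: P4.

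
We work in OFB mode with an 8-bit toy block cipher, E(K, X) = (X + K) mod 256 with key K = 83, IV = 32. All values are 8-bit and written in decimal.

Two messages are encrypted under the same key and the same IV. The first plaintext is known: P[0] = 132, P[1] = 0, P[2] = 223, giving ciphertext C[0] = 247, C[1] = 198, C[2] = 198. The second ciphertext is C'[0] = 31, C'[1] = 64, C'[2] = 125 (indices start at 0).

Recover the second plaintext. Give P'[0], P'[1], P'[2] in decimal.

P'[0] = 108, P'[1] = 134, P'[2] = 100

In OFB with a reused IV, both messages share the same keystream S_i, so C_i ⊕ C'_i = P_i ⊕ P'_i and thus P'_i = P_i ⊕ C_i ⊕ C'_i.
P'[0]: 132 ⊕ 247 ⊕ 31 = 108.
P'[1]: 0 ⊕ 198 ⊕ 64 = 134.
P'[2]: 223 ⊕ 198 ⊕ 125 = 100.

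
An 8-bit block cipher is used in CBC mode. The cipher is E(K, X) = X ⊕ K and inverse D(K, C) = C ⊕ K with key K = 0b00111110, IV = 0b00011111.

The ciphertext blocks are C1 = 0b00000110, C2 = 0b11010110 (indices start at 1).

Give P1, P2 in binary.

CBC decryption: P_i = D(K, C_i) ⊕ C_{i−1}, with C_{0} = IV.
P1: D(K, 0b00000110) = 0b00111000; 0b00111000 ⊕ 0b00011111 = 0b00100111.
P2: D(K, 0b11010110) = 0b11101000; 0b11101000 ⊕ 0b00000110 = 0b11101110.

P1 = 0b00100111, P2 = 0b11101110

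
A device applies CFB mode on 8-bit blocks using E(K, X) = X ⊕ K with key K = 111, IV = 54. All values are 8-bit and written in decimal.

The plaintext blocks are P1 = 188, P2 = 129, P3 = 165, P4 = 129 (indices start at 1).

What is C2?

C2 = 11

CFB encryption: C_i = P_i ⊕ E(K, C_{i−1}), with C_{0} = IV.
C1: E(K, 54) = 89; 188 ⊕ 89 = 229.
C2: E(K, 229) = 138; 129 ⊕ 138 = 11.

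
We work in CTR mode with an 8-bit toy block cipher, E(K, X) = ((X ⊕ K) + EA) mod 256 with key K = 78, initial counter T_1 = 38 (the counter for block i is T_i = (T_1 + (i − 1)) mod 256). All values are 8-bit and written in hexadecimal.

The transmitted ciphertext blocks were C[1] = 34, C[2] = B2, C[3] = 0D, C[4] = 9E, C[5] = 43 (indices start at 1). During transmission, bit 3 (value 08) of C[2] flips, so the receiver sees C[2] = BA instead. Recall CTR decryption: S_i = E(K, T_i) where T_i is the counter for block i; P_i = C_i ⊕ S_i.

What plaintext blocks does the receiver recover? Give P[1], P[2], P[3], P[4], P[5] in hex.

P[1] = 1E, P[2] = 91, P[3] = 21, P[4] = B3, P[5] = 6D

Only C[2] changed, to BA. In CTR, a change in C_i flips the same bit in P_i only; the keystream is unaffected. Decrypting the received ciphertext:
P[1]: T = 38, S = E(K, T) = 2A; 34 ⊕ 2A = 1E.
P[2]: T = 39, S = E(K, T) = 2B; BA ⊕ 2B = 91.
P[3]: T = 3A, S = E(K, T) = 2C; 0D ⊕ 2C = 21.
P[4]: T = 3B, S = E(K, T) = 2D; 9E ⊕ 2D = B3.
P[5]: T = 3C, S = E(K, T) = 2E; 43 ⊕ 2E = 6D.
Blocks that differ from the original plaintext: P[2].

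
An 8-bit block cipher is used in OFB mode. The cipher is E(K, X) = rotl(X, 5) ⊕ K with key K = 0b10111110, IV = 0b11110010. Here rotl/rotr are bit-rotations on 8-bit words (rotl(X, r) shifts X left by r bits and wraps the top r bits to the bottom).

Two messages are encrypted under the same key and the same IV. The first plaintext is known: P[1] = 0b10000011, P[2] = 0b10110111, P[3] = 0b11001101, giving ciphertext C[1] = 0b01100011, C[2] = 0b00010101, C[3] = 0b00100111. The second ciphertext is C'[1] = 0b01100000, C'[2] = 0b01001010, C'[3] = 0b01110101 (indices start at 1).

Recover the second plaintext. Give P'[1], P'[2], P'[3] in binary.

P'[1] = 0b10000000, P'[2] = 0b11101000, P'[3] = 0b10011111

In OFB with a reused IV, both messages share the same keystream S_i, so C_i ⊕ C'_i = P_i ⊕ P'_i and thus P'_i = P_i ⊕ C_i ⊕ C'_i.
P'[1]: 0b10000011 ⊕ 0b01100011 ⊕ 0b01100000 = 0b10000000.
P'[2]: 0b10110111 ⊕ 0b00010101 ⊕ 0b01001010 = 0b11101000.
P'[3]: 0b11001101 ⊕ 0b00100111 ⊕ 0b01110101 = 0b10011111.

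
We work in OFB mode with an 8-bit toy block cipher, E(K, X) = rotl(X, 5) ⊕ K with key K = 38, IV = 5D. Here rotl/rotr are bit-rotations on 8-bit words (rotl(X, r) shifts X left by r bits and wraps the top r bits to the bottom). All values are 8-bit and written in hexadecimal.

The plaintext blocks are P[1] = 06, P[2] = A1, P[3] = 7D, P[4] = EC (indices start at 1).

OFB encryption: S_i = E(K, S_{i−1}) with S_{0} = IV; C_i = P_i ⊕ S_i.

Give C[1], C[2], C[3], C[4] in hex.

C[1] = 95, C[2] = EB, C[3] = 0C, C[4] = FA

C[1]: S = E(K, 5D) = 93; 06 ⊕ 93 = 95.
C[2]: S = E(K, 93) = 4A; A1 ⊕ 4A = EB.
C[3]: S = E(K, 4A) = 71; 7D ⊕ 71 = 0C.
C[4]: S = E(K, 71) = 16; EC ⊕ 16 = FA.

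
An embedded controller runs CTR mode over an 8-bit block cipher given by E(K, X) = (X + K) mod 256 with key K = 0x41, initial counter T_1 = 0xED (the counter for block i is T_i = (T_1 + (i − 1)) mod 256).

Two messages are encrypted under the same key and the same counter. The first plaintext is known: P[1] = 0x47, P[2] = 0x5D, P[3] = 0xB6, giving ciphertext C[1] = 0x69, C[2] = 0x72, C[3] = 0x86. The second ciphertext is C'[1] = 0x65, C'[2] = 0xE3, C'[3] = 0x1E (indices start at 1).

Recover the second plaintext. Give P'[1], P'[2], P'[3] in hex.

P'[1] = 0x4B, P'[2] = 0xCC, P'[3] = 0x2E

In CTR with a reused counter, both messages share the same keystream S_i, so C_i ⊕ C'_i = P_i ⊕ P'_i and thus P'_i = P_i ⊕ C_i ⊕ C'_i.
P'[1]: 0x47 ⊕ 0x69 ⊕ 0x65 = 0x4B.
P'[2]: 0x5D ⊕ 0x72 ⊕ 0xE3 = 0xCC.
P'[3]: 0xB6 ⊕ 0x86 ⊕ 0x1E = 0x2E.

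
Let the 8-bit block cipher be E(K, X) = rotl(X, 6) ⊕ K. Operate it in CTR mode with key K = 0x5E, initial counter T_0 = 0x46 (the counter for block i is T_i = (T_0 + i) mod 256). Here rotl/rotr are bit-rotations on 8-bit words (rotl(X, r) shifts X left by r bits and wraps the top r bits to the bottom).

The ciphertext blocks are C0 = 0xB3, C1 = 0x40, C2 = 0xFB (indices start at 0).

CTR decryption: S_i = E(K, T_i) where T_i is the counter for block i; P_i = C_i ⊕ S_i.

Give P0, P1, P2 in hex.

P0: T = 0x46, S = E(K, T) = 0xCF; 0xB3 ⊕ 0xCF = 0x7C.
P1: T = 0x47, S = E(K, T) = 0x8F; 0x40 ⊕ 0x8F = 0xCF.
P2: T = 0x48, S = E(K, T) = 0x4C; 0xFB ⊕ 0x4C = 0xB7.

P0 = 0x7C, P1 = 0xCF, P2 = 0xB7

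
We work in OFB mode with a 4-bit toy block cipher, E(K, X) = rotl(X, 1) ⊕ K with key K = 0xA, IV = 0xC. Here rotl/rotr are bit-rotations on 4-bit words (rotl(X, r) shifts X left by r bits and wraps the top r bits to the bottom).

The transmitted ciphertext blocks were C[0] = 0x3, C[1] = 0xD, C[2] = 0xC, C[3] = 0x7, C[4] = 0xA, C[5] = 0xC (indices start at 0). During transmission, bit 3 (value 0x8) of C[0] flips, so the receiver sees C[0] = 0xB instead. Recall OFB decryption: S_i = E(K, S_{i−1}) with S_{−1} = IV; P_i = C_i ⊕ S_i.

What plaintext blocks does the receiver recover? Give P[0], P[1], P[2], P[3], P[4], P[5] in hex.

Only C[0] changed, to 0xB. In OFB, a change in C_i flips the same bit in P_i only; the keystream is unaffected. Decrypting the received ciphertext:
P[0]: S = E(K, 0xC) = 0x3; 0xB ⊕ 0x3 = 0x8.
P[1]: S = E(K, 0x3) = 0xC; 0xD ⊕ 0xC = 0x1.
P[2]: S = E(K, 0xC) = 0x3; 0xC ⊕ 0x3 = 0xF.
P[3]: S = E(K, 0x3) = 0xC; 0x7 ⊕ 0xC = 0xB.
P[4]: S = E(K, 0xC) = 0x3; 0xA ⊕ 0x3 = 0x9.
P[5]: S = E(K, 0x3) = 0xC; 0xC ⊕ 0xC = 0x0.
Blocks that differ from the original plaintext: P[0].

P[0] = 0x8, P[1] = 0x1, P[2] = 0xF, P[3] = 0xB, P[4] = 0x9, P[5] = 0x0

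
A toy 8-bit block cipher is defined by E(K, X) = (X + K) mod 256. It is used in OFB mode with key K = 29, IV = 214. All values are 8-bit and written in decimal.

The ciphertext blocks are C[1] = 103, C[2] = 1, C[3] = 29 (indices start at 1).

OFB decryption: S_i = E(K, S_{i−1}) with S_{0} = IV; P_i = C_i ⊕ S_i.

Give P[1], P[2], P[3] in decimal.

P[1]: S = E(K, 214) = 243; 103 ⊕ 243 = 148.
P[2]: S = E(K, 243) = 16; 1 ⊕ 16 = 17.
P[3]: S = E(K, 16) = 45; 29 ⊕ 45 = 48.

P[1] = 148, P[2] = 17, P[3] = 48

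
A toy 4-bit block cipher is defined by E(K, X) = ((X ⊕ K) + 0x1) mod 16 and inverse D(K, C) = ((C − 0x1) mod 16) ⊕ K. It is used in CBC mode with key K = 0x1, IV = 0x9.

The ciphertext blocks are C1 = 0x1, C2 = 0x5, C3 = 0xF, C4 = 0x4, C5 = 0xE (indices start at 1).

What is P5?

P5 = 0x8

CBC decryption: P_i = D(K, C_i) ⊕ C_{i−1}, with C_{0} = IV.
P5: D(K, 0xE) = 0xC; 0xC ⊕ 0x4 = 0x8.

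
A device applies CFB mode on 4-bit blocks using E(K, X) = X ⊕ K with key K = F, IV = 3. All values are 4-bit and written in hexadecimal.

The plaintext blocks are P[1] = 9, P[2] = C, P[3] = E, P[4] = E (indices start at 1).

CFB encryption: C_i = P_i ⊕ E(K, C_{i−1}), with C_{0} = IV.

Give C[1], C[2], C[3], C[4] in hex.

C[1]: E(K, 3) = C; 9 ⊕ C = 5.
C[2]: E(K, 5) = A; C ⊕ A = 6.
C[3]: E(K, 6) = 9; E ⊕ 9 = 7.
C[4]: E(K, 7) = 8; E ⊕ 8 = 6.

C[1] = 5, C[2] = 6, C[3] = 7, C[4] = 6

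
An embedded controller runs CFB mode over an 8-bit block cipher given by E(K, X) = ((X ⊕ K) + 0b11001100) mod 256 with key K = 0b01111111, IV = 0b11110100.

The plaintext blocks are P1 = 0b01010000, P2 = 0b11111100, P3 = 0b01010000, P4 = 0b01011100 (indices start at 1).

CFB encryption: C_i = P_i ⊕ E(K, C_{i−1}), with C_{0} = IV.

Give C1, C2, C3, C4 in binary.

C1: E(K, 0b11110100) = 0b01010111; 0b01010000 ⊕ 0b01010111 = 0b00000111.
C2: E(K, 0b00000111) = 0b01000100; 0b11111100 ⊕ 0b01000100 = 0b10111000.
C3: E(K, 0b10111000) = 0b10010011; 0b01010000 ⊕ 0b10010011 = 0b11000011.
C4: E(K, 0b11000011) = 0b10001000; 0b01011100 ⊕ 0b10001000 = 0b11010100.

C1 = 0b00000111, C2 = 0b10111000, C3 = 0b11000011, C4 = 0b11010100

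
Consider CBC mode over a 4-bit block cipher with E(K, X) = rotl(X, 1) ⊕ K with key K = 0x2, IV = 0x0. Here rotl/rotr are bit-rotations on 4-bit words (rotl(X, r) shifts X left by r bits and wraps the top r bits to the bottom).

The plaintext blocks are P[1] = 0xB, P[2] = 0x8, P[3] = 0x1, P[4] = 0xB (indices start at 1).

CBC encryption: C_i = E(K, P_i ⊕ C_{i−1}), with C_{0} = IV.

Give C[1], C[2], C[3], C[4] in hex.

C[1]: P[1] ⊕ 0x0 = 0xB; E(K, 0xB) = 0x5.
C[2]: P[2] ⊕ 0x5 = 0xD; E(K, 0xD) = 0x9.
C[3]: P[3] ⊕ 0x9 = 0x8; E(K, 0x8) = 0x3.
C[4]: P[4] ⊕ 0x3 = 0x8; E(K, 0x8) = 0x3.

C[1] = 0x5, C[2] = 0x9, C[3] = 0x3, C[4] = 0x3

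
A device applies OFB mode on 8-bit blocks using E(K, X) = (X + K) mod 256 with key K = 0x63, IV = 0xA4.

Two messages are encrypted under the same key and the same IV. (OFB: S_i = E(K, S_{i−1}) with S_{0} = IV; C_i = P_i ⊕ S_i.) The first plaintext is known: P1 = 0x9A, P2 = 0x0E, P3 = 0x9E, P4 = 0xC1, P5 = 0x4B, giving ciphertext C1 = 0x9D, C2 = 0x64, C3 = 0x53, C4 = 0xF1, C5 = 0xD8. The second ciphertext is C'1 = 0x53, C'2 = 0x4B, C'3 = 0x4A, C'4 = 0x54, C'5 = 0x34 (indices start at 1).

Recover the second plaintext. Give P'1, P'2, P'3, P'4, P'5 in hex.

P'1 = 0x54, P'2 = 0x21, P'3 = 0x87, P'4 = 0x64, P'5 = 0xA7

In OFB with a reused IV, both messages share the same keystream S_i, so C_i ⊕ C'_i = P_i ⊕ P'_i and thus P'_i = P_i ⊕ C_i ⊕ C'_i.
P'1: 0x9A ⊕ 0x9D ⊕ 0x53 = 0x54.
P'2: 0x0E ⊕ 0x64 ⊕ 0x4B = 0x21.
P'3: 0x9E ⊕ 0x53 ⊕ 0x4A = 0x87.
P'4: 0xC1 ⊕ 0xF1 ⊕ 0x54 = 0x64.
P'5: 0x4B ⊕ 0xD8 ⊕ 0x34 = 0xA7.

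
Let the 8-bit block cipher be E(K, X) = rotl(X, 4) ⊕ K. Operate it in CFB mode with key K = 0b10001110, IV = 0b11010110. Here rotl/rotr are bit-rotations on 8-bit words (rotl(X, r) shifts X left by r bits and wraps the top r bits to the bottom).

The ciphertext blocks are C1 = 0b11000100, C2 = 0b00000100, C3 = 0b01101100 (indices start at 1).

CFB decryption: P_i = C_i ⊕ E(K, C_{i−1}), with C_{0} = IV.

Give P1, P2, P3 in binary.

P1: E(K, 0b11010110) = 0b11100011; 0b11000100 ⊕ 0b11100011 = 0b00100111.
P2: E(K, 0b11000100) = 0b11000010; 0b00000100 ⊕ 0b11000010 = 0b11000110.
P3: E(K, 0b00000100) = 0b11001110; 0b01101100 ⊕ 0b11001110 = 0b10100010.

P1 = 0b00100111, P2 = 0b11000110, P3 = 0b10100010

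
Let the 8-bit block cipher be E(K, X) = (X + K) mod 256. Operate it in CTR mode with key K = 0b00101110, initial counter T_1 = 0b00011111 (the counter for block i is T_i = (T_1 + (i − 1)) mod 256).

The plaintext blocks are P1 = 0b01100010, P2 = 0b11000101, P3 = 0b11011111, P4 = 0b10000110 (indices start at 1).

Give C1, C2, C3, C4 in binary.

C1 = 0b00101111, C2 = 0b10001011, C3 = 0b10010000, C4 = 0b11010110

CTR encryption: S_i = E(K, T_i) where T_i is the counter for block i; C_i = P_i ⊕ S_i.
C1: T = 0b00011111, S = E(K, T) = 0b01001101; 0b01100010 ⊕ 0b01001101 = 0b00101111.
C2: T = 0b00100000, S = E(K, T) = 0b01001110; 0b11000101 ⊕ 0b01001110 = 0b10001011.
C3: T = 0b00100001, S = E(K, T) = 0b01001111; 0b11011111 ⊕ 0b01001111 = 0b10010000.
C4: T = 0b00100010, S = E(K, T) = 0b01010000; 0b10000110 ⊕ 0b01010000 = 0b11010110.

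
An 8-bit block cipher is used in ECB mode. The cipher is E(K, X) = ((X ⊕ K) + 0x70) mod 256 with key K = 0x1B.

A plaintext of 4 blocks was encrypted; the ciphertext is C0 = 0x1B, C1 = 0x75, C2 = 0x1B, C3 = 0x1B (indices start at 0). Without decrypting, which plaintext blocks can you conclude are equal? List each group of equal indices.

P0 = P2 = P3

ECB encrypts each block independently with the same key, so equal ciphertext blocks imply equal plaintext blocks.
C0 = C2 = C3 = 0x1B, so P0 = P2 = P3.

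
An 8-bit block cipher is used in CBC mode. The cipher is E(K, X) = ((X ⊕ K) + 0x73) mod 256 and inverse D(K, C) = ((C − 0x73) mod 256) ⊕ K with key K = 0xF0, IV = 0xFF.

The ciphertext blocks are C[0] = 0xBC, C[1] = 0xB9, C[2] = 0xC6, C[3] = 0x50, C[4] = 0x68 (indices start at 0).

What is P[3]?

CBC decryption: P_i = D(K, C_i) ⊕ C_{i−1}, with C_{−1} = IV.
P[3]: D(K, 0x50) = 0x2D; 0x2D ⊕ 0xC6 = 0xEB.

P[3] = 0xEB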